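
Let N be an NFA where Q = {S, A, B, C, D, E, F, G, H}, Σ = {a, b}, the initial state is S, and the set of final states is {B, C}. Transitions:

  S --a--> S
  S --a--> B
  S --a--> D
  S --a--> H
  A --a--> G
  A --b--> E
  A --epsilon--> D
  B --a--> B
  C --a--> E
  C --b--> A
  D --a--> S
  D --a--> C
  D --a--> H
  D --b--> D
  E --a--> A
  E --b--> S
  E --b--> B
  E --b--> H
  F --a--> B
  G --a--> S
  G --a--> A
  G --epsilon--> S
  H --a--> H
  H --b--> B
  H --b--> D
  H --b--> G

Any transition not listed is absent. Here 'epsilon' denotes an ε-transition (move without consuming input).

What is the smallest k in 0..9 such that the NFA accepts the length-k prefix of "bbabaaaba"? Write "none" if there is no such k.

Start in {S}.
Read 'b': S→∅; now ∅.
The set is empty and remains empty for the remaining 8 symbols.
No reachable set along the way intersects F.

none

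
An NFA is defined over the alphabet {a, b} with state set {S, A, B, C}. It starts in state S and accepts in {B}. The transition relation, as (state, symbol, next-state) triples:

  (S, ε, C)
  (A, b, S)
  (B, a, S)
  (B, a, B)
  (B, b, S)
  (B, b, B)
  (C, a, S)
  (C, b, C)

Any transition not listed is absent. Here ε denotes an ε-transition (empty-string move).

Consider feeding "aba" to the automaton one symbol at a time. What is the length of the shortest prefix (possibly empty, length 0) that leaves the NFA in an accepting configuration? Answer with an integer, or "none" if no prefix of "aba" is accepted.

none

Start: ε-closure({S}) = {S, C}.
Read 'a': S→∅, C→{S}; union {S}; ε-closure = {S, C}.
Read 'b': S→∅, C→{C}; now {C}.
Read 'a': C→{S}; union {S}; ε-closure = {S, C}.
No reachable set along the way intersects F.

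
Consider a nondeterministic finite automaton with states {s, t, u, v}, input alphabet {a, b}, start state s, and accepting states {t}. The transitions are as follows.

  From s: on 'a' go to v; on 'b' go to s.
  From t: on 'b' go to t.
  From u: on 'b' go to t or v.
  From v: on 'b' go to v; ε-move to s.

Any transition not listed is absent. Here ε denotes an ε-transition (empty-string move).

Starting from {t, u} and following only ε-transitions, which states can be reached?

Begin with {t, u}.
No ε-moves leave this set, so the closure equals the set itself.

{t, u}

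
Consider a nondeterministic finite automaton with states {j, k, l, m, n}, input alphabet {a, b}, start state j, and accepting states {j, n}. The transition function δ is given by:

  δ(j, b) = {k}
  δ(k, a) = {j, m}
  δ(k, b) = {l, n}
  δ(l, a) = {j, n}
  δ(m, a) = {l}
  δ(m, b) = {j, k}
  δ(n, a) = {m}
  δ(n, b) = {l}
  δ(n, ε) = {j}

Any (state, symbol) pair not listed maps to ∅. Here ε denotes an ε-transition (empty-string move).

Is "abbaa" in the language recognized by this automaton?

Start in {j}.
Read 'a': {j} → ∅.
The set is empty and remains empty for the remaining 4 symbols.
The final set ∅ contains no accepting state.

No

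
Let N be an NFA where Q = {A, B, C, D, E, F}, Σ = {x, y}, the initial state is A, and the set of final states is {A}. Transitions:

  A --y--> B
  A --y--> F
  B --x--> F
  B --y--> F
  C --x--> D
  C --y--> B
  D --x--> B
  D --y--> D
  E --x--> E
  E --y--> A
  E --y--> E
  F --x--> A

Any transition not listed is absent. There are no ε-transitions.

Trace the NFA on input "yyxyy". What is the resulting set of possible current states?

{F}

Start in {A}.
Read 'y': A→{B, F}; now {B, F}.
Read 'y': B→{F}, F→∅; now {F}.
Read 'x': F→{A}; now {A}.
Read 'y': A→{B, F}; now {B, F}.
Read 'y': B→{F}, F→∅; now {F}.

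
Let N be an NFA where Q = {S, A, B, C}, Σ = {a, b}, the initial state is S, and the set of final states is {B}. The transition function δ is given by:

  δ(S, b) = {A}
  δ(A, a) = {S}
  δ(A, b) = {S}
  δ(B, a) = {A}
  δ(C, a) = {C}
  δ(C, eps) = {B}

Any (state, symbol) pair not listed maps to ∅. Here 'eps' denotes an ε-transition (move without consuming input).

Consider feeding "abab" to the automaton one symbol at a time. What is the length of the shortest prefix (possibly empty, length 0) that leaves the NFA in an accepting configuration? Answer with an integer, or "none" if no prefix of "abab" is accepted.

none

Start in {S}.
Read 'a': S→∅; now ∅.
The set is empty and remains empty for the remaining 3 symbols.
No reachable set along the way intersects F.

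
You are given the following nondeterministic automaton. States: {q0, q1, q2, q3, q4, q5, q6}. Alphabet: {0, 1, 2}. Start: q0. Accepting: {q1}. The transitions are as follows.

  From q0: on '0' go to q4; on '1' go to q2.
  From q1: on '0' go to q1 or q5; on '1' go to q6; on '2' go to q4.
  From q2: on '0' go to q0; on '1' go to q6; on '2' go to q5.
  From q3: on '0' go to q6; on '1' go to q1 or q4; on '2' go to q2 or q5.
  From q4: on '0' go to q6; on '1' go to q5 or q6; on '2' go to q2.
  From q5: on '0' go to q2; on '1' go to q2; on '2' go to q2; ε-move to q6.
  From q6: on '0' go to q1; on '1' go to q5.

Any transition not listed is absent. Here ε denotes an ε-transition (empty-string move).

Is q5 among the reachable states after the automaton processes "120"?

No

Start in {q0}.
Read '1': q0→{q2}; now {q2}.
Read '2': q2→{q5}; union {q5}; ε-closure = {q5, q6}.
Read '0': q5→{q2}, q6→{q1}; now {q1, q2}.
State q5 is not in {q1, q2}.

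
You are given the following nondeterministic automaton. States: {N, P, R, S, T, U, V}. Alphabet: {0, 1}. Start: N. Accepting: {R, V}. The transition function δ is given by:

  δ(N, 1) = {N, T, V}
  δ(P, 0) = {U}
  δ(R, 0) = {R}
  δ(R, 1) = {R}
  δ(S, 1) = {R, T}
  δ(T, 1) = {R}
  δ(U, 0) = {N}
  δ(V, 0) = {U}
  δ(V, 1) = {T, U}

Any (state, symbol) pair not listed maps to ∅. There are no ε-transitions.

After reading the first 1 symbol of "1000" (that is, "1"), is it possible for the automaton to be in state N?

Start in {N}.
Read '1': N→{N, T, V}; now {N, T, V}.
State N is in {N, T, V}.

Yes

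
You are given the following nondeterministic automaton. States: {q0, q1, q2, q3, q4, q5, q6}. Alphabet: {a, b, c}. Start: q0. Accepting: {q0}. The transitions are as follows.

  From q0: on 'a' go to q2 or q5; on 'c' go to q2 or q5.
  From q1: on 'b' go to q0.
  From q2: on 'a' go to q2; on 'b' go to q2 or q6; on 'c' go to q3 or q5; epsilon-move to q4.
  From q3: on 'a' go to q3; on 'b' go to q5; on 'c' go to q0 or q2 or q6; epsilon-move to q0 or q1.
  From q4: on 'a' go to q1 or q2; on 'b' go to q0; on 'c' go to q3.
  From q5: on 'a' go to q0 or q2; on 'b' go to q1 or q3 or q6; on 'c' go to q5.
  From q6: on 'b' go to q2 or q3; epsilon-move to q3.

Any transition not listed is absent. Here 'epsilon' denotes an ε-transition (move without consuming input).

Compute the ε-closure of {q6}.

{q0, q1, q3, q6}

Begin with {q6}.
ε-move q6 → q3; add q3.
ε-move q3 → q0; add q0.
ε-move q3 → q1; add q1.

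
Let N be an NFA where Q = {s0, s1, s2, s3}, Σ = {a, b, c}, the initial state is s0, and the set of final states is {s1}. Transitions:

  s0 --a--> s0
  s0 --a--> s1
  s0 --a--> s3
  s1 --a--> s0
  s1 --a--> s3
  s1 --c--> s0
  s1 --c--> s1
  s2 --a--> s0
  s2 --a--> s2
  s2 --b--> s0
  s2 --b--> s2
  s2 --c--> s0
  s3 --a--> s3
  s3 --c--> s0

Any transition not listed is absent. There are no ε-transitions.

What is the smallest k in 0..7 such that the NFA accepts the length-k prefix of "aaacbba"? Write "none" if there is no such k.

1

Start in {s0}.
Read 'a': {s0} → {s0, s1, s3}.
None of the earlier sets intersect F, but {s0, s1, s3} does.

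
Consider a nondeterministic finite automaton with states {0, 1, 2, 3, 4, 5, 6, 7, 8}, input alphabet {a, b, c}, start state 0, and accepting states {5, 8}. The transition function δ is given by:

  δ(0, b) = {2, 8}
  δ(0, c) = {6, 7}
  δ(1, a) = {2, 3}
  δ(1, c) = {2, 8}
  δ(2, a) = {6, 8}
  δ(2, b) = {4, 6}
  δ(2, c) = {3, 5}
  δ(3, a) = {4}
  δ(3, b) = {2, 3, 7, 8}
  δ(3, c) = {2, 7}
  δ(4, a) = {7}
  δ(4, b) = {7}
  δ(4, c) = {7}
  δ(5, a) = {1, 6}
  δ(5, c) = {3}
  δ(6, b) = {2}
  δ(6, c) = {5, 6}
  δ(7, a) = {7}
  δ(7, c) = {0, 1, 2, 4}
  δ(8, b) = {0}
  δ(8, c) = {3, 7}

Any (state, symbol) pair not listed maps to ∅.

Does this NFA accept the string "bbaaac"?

Start in {0}.
Read 'b': {0} → {2, 8}.
Read 'b': {2, 8} → {0, 4, 6}.
Read 'a': {0, 4, 6} → {7}.
Read 'a': {7} → {7}.
Read 'a': {7} → {7}.
Read 'c': {7} → {0, 1, 2, 4}.
The final set {0, 1, 2, 4} contains no accepting state.

No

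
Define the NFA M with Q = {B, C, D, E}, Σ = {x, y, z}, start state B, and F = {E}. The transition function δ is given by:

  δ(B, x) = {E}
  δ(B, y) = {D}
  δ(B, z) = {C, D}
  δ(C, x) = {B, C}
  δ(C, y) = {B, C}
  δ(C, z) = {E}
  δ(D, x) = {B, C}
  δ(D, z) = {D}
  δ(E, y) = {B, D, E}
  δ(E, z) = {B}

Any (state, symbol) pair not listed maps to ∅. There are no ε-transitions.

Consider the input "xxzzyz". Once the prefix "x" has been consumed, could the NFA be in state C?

No

Start in {B}.
Read 'x': B→{E}; now {E}.
State C is not in {E}.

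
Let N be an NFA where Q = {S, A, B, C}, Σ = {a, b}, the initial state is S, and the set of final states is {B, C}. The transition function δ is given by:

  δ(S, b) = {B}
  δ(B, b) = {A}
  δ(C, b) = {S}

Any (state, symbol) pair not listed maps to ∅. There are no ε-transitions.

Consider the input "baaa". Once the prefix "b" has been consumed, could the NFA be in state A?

No

Start in {S}.
Read 'b': {S} → {B}.
State A is not in {B}.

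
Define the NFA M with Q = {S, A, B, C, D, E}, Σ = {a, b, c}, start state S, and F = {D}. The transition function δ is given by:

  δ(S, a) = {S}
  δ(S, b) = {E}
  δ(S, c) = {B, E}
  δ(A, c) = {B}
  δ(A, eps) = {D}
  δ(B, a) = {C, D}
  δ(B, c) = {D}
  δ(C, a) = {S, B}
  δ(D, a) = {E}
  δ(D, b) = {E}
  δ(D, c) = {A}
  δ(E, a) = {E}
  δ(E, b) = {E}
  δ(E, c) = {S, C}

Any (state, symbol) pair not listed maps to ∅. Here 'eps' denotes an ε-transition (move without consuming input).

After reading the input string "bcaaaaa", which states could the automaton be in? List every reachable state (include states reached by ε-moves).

{S, B, E}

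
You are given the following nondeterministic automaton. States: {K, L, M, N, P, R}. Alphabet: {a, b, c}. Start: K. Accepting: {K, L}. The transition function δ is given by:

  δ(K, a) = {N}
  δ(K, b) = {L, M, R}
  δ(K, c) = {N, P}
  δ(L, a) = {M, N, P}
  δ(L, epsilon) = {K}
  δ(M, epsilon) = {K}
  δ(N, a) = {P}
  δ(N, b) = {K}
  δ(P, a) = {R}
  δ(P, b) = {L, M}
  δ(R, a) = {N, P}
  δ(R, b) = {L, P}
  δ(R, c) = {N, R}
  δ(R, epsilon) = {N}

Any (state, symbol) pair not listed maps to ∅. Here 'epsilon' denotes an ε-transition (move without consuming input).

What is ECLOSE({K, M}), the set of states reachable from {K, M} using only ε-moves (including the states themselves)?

Begin with {K, M}.
No ε-moves leave this set, so the closure equals the set itself.

{K, M}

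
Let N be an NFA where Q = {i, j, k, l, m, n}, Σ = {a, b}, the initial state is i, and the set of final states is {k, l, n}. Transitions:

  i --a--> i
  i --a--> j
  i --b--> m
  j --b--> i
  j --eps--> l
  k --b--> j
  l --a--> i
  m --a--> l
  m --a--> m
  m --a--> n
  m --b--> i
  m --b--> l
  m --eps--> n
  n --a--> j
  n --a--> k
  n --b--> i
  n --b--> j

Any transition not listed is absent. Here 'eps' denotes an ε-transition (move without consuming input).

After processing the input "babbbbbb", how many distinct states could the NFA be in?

5

Start in {i}.
Read 'b': i→{m}; union {m}; ε-closure = {m, n}.
Read 'a': m→{l, m, n}, n→{j, k}; now {j, k, l, m, n}.
Read 'b': j→{i}, k→{j}, l→∅, m→{i, l}, n→{i, j}; now {i, j, l}.
Read 'b': i→{m}, j→{i}, l→∅; union {i, m}; ε-closure = {i, m, n}.
Read 'b': i→{m}, m→{i, l}, n→{i, j}; union {i, j, l, m}; ε-closure = {i, j, l, m, n}.
Read 'b': i→{m}, j→{i}, l→∅, m→{i, l}, n→{i, j}; union {i, j, l, m}; ε-closure = {i, j, l, m, n}.
Read 'b': i→{m}, j→{i}, l→∅, m→{i, l}, n→{i, j}; union {i, j, l, m}; ε-closure = {i, j, l, m, n}.
Read 'b': i→{m}, j→{i}, l→∅, m→{i, l}, n→{i, j}; union {i, j, l, m}; ε-closure = {i, j, l, m, n}.
That set has 5 states.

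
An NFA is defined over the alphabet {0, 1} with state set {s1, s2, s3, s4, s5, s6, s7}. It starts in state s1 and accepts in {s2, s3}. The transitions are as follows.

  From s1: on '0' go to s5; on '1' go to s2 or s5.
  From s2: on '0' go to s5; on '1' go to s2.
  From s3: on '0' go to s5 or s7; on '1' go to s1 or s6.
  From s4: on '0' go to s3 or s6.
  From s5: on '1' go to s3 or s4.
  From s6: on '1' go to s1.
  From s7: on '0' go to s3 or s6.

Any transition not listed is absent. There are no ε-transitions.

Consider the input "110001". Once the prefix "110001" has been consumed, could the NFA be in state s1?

Start in {s1}.
Read '1': {s1} → {s2, s5}.
Read '1': {s2, s5} → {s2, s3, s4}.
Read '0': {s2, s3, s4} → {s3, s5, s6, s7}.
Read '0': {s3, s5, s6, s7} → {s3, s5, s6, s7}.
Read '0': {s3, s5, s6, s7} → {s3, s5, s6, s7}.
Read '1': {s3, s5, s6, s7} → {s1, s3, s4, s6}.
State s1 is in {s1, s3, s4, s6}.

Yes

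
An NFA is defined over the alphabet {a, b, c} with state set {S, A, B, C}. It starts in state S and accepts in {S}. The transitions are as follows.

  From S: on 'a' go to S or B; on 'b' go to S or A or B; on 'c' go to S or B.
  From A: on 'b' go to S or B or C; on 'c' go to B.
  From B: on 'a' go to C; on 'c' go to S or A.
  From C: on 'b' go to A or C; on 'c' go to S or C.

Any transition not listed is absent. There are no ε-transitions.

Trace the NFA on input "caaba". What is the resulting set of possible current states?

Start in {S}.
Read 'c': {S} → {S, B}.
Read 'a': {S, B} → {S, B, C}.
Read 'a': {S, B, C} → {S, B, C}.
Read 'b': {S, B, C} → {S, A, B, C}.
Read 'a': {S, A, B, C} → {S, B, C}.

{S, B, C}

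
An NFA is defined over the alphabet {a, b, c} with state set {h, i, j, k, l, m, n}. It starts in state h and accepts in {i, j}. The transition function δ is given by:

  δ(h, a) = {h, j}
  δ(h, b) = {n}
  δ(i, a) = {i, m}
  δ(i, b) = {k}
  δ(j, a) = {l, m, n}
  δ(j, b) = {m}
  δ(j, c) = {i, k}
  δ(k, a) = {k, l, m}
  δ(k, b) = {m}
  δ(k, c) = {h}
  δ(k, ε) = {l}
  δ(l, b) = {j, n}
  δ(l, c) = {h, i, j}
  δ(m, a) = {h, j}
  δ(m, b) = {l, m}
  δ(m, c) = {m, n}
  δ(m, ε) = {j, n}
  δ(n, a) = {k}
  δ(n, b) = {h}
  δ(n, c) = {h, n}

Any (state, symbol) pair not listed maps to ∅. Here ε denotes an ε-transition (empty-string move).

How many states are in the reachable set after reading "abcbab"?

5

Start in {h}.
Read 'a': {h} → {h, j}.
Read 'b': {h, j} → {j, m, n}.
Read 'c': {j, m, n} → {h, i, j, k, l, m, n}.
Read 'b': {h, i, j, k, l, m, n} → {h, j, k, l, m, n}.
Read 'a': {h, j, k, l, m, n} → {h, j, k, l, m, n}.
Read 'b': {h, j, k, l, m, n} → {h, j, l, m, n}.
That set has 5 states.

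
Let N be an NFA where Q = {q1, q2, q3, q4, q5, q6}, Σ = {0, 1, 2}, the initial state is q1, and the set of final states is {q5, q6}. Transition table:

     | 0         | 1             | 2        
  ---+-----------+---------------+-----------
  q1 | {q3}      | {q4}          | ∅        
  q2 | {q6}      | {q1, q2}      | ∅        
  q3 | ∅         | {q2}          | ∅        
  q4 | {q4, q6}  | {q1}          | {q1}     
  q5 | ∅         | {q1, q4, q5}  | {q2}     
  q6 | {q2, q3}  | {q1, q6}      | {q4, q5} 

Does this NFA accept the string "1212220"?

No

Start in {q1}.
Read '1': {q1} → {q4}.
Read '2': {q4} → {q1}.
Read '1': {q1} → {q4}.
Read '2': {q4} → {q1}.
Read '2': {q1} → ∅.
The set is empty and remains empty for the remaining 2 symbols.
The final set ∅ contains no accepting state.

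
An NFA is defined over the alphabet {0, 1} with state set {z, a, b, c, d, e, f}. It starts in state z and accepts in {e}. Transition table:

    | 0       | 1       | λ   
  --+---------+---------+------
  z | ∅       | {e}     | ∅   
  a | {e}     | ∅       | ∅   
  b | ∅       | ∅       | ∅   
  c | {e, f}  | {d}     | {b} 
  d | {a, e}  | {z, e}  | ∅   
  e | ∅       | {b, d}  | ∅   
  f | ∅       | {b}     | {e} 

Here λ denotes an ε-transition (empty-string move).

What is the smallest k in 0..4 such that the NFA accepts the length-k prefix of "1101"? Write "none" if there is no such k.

Start in {z}.
Read '1': z→{e}; now {e}.
None of the earlier sets intersect F, but {e} does.

1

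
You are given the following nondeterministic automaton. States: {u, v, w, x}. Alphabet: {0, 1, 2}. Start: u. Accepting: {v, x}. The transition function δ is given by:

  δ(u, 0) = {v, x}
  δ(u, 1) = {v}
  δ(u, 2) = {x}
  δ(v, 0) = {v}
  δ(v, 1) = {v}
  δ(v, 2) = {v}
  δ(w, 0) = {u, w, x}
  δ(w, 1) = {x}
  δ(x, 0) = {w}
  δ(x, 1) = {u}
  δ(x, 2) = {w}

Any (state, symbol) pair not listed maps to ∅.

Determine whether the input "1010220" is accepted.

Start in {u}.
Read '1': {u} → {v}.
Read '0': {v} → {v}.
Read '1': {v} → {v}.
Read '0': {v} → {v}.
Read '2': {v} → {v}.
Read '2': {v} → {v}.
Read '0': {v} → {v}.
The final set {v} contains the accepting state v.

Yes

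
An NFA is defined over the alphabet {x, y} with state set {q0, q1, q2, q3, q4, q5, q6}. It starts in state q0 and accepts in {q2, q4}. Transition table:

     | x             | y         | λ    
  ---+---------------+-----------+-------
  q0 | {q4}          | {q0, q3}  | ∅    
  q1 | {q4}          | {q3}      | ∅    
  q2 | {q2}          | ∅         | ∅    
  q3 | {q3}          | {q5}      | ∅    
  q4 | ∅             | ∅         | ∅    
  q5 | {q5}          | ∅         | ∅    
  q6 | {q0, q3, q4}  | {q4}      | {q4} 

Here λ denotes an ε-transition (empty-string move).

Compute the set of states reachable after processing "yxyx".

Start in {q0}.
Read 'y': {q0} → {q0, q3}.
Read 'x': {q0, q3} → {q3, q4}.
Read 'y': {q3, q4} → {q5}.
Read 'x': {q5} → {q5}.

{q5}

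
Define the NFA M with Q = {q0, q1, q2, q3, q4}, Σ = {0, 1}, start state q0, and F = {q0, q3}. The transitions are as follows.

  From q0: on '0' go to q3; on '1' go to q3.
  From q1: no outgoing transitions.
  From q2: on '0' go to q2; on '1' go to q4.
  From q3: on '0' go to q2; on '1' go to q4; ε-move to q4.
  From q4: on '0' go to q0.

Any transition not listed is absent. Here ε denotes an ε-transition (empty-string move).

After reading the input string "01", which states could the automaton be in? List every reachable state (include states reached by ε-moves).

Start in {q0}.
Read '0': q0→{q3}; union {q3}; ε-closure = {q3, q4}.
Read '1': q3→{q4}, q4→∅; now {q4}.

{q4}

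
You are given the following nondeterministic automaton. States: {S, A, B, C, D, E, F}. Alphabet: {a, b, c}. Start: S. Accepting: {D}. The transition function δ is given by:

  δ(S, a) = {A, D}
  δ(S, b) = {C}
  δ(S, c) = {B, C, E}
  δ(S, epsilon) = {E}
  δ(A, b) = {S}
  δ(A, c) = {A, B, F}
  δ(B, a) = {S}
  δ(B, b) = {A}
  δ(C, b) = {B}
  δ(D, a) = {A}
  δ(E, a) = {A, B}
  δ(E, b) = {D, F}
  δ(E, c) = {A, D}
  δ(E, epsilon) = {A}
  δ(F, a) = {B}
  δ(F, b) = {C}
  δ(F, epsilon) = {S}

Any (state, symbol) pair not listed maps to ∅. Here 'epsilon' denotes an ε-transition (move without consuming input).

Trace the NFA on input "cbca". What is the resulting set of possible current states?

Start: ε-closure({S}) = {S, A, E}.
Read 'c': {S, A, E} → {S, A, B, C, D, E, F}.
Read 'b': {S, A, B, C, D, E, F} → {S, A, B, C, D, E, F}.
Read 'c': {S, A, B, C, D, E, F} → {S, A, B, C, D, E, F}.
Read 'a': {S, A, B, C, D, E, F} → {S, A, B, D, E}.

{S, A, B, D, E}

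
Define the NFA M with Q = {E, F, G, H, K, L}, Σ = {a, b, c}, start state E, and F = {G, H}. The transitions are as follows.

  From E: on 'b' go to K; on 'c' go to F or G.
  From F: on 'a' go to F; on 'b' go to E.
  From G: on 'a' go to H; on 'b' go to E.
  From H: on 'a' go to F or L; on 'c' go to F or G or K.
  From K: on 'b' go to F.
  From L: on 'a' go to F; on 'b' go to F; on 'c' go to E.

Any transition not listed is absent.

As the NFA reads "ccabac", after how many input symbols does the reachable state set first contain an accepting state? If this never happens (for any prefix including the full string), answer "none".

Start in {E}.
Read 'c': E→{F, G}; now {F, G}.
None of the earlier sets intersect F, but {F, G} does.

1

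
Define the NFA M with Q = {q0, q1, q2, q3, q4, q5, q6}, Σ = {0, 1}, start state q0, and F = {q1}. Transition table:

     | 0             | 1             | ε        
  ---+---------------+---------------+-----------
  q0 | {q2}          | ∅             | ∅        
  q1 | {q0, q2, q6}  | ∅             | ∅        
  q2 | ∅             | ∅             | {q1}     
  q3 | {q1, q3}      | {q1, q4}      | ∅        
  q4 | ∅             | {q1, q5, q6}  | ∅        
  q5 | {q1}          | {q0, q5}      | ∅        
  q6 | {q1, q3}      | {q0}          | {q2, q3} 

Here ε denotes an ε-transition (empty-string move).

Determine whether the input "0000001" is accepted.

Start in {q0}.
Read '0': {q0} → {q1, q2}.
Read '0': {q1, q2} → {q0, q1, q2, q3, q6}.
Read '0': {q0, q1, q2, q3, q6} → {q0, q1, q2, q3, q6}.
Read '0': {q0, q1, q2, q3, q6} → {q0, q1, q2, q3, q6}.
Read '0': {q0, q1, q2, q3, q6} → {q0, q1, q2, q3, q6}.
Read '0': {q0, q1, q2, q3, q6} → {q0, q1, q2, q3, q6}.
Read '1': {q0, q1, q2, q3, q6} → {q0, q1, q4}.
The final set {q0, q1, q4} contains the accepting state q1.

Yes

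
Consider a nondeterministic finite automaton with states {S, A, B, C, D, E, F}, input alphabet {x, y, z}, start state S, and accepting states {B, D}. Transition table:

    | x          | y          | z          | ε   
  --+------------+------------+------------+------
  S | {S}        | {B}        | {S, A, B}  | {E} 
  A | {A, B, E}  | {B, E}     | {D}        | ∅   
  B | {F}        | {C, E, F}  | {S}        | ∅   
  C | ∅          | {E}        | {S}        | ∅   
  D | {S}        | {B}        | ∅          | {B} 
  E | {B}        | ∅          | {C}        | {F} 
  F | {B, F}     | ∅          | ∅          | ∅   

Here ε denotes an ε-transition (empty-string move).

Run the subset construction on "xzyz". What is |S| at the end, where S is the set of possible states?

4

Start: ε-closure({S}) = {S, E, F}.
Read 'x': S→{S}, E→{B}, F→{B, F}; union {S, B, F}; ε-closure = {S, B, E, F}.
Read 'z': S→{S, A, B}, B→{S}, E→{C}, F→∅; union {S, A, B, C}; ε-closure = {S, A, B, C, E, F}.
Read 'y': S→{B}, A→{B, E}, B→{C, E, F}, C→{E}, E→∅, F→∅; now {B, C, E, F}.
Read 'z': B→{S}, C→{S}, E→{C}, F→∅; union {S, C}; ε-closure = {S, C, E, F}.
That set has 4 states.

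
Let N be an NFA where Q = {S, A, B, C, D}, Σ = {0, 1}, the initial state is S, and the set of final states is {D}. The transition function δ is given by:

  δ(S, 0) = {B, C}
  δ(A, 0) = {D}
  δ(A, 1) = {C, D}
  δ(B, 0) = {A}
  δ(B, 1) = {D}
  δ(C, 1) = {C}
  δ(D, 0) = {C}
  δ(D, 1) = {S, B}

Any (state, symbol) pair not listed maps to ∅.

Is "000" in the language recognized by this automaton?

Yes

Start in {S}.
Read '0': {S} → {B, C}.
Read '0': {B, C} → {A}.
Read '0': {A} → {D}.
The final set {D} contains the accepting state D.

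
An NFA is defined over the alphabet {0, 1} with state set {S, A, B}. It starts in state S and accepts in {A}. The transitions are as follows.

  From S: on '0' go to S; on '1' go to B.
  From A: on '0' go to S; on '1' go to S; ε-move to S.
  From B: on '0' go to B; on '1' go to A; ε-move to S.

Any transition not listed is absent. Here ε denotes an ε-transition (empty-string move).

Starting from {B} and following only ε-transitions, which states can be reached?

Begin with {B}.
ε-move B → S; add S.

{S, B}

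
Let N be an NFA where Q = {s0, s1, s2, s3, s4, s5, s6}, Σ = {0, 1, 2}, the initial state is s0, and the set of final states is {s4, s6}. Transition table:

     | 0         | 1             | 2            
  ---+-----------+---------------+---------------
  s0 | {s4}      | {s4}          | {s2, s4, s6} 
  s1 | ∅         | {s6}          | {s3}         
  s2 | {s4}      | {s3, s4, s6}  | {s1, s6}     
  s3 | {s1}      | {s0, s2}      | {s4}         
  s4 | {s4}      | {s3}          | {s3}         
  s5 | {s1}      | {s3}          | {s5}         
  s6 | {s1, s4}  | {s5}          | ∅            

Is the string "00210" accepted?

Start in {s0}.
Read '0': {s0} → {s4}.
Read '0': {s4} → {s4}.
Read '2': {s4} → {s3}.
Read '1': {s3} → {s0, s2}.
Read '0': {s0, s2} → {s4}.
The final set {s4} contains the accepting state s4.

Yes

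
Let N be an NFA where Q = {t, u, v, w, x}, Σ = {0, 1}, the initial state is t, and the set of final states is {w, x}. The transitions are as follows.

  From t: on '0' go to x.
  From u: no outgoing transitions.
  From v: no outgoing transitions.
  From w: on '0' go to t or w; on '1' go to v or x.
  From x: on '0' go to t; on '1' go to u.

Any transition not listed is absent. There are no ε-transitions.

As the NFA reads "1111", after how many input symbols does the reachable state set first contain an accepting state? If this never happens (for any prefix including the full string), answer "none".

none

Start in {t}.
Read '1': t→∅; now ∅.
The set is empty and remains empty for the remaining 3 symbols.
No reachable set along the way intersects F.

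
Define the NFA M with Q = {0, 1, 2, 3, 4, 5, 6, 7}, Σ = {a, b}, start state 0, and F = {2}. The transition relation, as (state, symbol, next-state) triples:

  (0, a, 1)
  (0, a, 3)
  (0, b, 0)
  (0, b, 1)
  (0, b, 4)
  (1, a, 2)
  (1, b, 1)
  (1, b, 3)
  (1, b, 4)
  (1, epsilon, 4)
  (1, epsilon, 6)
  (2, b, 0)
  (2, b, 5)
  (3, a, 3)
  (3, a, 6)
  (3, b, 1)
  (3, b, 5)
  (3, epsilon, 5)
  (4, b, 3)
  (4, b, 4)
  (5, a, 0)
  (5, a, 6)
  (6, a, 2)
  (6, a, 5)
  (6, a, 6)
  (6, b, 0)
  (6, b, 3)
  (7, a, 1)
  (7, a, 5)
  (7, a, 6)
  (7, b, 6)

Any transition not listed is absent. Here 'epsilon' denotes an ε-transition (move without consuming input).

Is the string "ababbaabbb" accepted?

No

Start in {0}.
Read 'a': {0} → {1, 3, 4, 5, 6}.
Read 'b': {1, 3, 4, 5, 6} → {0, 1, 3, 4, 5, 6}.
Read 'a': {0, 1, 3, 4, 5, 6} → {0, 1, 2, 3, 4, 5, 6}.
Read 'b': {0, 1, 2, 3, 4, 5, 6} → {0, 1, 3, 4, 5, 6}.
Read 'b': {0, 1, 3, 4, 5, 6} → {0, 1, 3, 4, 5, 6}.
Read 'a': {0, 1, 3, 4, 5, 6} → {0, 1, 2, 3, 4, 5, 6}.
Read 'a': {0, 1, 2, 3, 4, 5, 6} → {0, 1, 2, 3, 4, 5, 6}.
Read 'b': {0, 1, 2, 3, 4, 5, 6} → {0, 1, 3, 4, 5, 6}.
Read 'b': {0, 1, 3, 4, 5, 6} → {0, 1, 3, 4, 5, 6}.
Read 'b': {0, 1, 3, 4, 5, 6} → {0, 1, 3, 4, 5, 6}.
The final set {0, 1, 3, 4, 5, 6} contains no accepting state.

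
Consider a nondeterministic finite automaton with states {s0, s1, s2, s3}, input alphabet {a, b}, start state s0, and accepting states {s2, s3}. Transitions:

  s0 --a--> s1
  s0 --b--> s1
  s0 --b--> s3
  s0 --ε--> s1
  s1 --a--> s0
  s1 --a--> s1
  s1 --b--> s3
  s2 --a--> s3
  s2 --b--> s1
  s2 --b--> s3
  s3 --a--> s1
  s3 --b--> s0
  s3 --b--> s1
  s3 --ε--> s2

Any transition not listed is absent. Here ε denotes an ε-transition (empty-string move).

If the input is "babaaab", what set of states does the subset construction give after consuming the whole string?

Start: ε-closure({s0}) = {s0, s1}.
Read 'b': s0→{s1, s3}, s1→{s3}; union {s1, s3}; ε-closure = {s1, s2, s3}.
Read 'a': s1→{s0, s1}, s2→{s3}, s3→{s1}; union {s0, s1, s3}; ε-closure = {s0, s1, s2, s3}.
Read 'b': s0→{s1, s3}, s1→{s3}, s2→{s1, s3}, s3→{s0, s1}; union {s0, s1, s3}; ε-closure = {s0, s1, s2, s3}.
Read 'a': s0→{s1}, s1→{s0, s1}, s2→{s3}, s3→{s1}; union {s0, s1, s3}; ε-closure = {s0, s1, s2, s3}.
Read 'a': s0→{s1}, s1→{s0, s1}, s2→{s3}, s3→{s1}; union {s0, s1, s3}; ε-closure = {s0, s1, s2, s3}.
Read 'a': s0→{s1}, s1→{s0, s1}, s2→{s3}, s3→{s1}; union {s0, s1, s3}; ε-closure = {s0, s1, s2, s3}.
Read 'b': s0→{s1, s3}, s1→{s3}, s2→{s1, s3}, s3→{s0, s1}; union {s0, s1, s3}; ε-closure = {s0, s1, s2, s3}.

{s0, s1, s2, s3}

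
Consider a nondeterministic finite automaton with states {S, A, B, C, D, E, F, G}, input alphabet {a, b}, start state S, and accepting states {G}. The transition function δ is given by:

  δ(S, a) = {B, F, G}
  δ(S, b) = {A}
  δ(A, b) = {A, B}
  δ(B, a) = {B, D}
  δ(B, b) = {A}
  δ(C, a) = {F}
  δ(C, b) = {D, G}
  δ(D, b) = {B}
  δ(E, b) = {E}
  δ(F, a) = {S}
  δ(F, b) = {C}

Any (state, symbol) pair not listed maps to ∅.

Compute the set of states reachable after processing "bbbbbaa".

Start in {S}.
Read 'b': S→{A}; now {A}.
Read 'b': A→{A, B}; now {A, B}.
Read 'b': A→{A, B}, B→{A}; now {A, B}.
Read 'b': A→{A, B}, B→{A}; now {A, B}.
Read 'b': A→{A, B}, B→{A}; now {A, B}.
Read 'a': A→∅, B→{B, D}; now {B, D}.
Read 'a': B→{B, D}, D→∅; now {B, D}.

{B, D}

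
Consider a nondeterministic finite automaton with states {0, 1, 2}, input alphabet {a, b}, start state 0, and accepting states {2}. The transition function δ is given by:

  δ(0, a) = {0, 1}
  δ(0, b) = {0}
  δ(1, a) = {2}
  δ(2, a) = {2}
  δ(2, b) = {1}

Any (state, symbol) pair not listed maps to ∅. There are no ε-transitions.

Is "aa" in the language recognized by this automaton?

Start in {0}.
Read 'a': {0} → {0, 1}.
Read 'a': {0, 1} → {0, 1, 2}.
The final set {0, 1, 2} contains the accepting state 2.

Yes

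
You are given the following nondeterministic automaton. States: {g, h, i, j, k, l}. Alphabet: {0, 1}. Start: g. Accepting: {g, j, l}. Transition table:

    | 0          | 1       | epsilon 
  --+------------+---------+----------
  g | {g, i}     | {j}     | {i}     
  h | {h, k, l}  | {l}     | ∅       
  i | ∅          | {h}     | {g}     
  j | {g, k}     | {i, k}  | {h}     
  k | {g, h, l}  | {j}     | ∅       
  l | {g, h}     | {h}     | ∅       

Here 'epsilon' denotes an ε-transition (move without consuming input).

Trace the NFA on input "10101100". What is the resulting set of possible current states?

Start: ε-closure({g}) = {g, i}.
Read '1': {g, i} → {h, j}.
Read '0': {h, j} → {g, h, i, k, l}.
Read '1': {g, h, i, k, l} → {h, j, l}.
Read '0': {h, j, l} → {g, h, i, k, l}.
Read '1': {g, h, i, k, l} → {h, j, l}.
Read '1': {h, j, l} → {g, h, i, k, l}.
Read '0': {g, h, i, k, l} → {g, h, i, k, l}.
Read '0': {g, h, i, k, l} → {g, h, i, k, l}.

{g, h, i, k, l}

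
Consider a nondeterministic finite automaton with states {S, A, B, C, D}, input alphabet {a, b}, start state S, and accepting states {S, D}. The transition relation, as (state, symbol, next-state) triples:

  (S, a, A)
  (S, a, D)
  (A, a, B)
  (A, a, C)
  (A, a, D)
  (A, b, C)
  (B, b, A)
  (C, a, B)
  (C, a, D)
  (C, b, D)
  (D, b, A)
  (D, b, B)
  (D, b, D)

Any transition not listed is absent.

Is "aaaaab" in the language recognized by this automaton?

No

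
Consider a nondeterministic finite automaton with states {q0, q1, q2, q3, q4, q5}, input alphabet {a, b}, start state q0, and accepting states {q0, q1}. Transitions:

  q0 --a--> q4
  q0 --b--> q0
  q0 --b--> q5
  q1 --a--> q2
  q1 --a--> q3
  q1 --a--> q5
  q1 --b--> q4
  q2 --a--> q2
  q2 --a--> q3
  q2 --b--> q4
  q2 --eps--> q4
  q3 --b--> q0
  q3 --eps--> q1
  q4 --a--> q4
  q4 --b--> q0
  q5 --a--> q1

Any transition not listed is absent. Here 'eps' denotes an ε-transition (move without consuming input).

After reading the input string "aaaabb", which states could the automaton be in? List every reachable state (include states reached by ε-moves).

{q0, q5}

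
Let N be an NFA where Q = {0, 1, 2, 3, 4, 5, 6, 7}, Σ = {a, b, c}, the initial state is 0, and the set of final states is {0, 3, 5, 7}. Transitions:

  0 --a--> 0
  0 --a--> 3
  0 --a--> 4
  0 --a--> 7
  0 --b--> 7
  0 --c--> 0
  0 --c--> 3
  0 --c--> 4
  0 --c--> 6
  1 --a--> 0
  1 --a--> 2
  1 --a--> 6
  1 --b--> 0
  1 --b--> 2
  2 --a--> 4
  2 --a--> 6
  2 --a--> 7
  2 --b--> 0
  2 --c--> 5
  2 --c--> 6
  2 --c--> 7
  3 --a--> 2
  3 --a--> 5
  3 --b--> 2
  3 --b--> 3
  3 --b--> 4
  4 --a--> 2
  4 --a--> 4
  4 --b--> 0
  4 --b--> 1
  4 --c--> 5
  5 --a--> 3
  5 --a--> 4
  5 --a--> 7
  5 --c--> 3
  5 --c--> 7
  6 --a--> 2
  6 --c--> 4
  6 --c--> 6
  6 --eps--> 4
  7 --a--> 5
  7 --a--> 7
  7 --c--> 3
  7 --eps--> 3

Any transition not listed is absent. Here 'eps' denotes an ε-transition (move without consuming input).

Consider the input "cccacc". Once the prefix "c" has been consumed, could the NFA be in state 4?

Yes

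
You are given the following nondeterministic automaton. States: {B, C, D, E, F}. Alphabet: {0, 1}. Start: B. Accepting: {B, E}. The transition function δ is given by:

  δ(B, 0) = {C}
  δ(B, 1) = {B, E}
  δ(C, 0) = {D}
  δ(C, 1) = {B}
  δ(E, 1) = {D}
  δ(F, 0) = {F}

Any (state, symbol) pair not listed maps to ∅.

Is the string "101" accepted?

Yes

Start in {B}.
Read '1': B→{B, E}; now {B, E}.
Read '0': B→{C}, E→∅; now {C}.
Read '1': C→{B}; now {B}.
The final set {B} contains the accepting state B.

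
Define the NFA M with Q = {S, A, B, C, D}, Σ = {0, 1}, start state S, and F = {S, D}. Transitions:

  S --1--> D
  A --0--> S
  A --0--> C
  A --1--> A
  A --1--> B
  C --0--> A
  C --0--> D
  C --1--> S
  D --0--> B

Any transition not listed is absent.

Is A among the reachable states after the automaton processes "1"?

Start in {S}.
Read '1': S→{D}; now {D}.
State A is not in {D}.

No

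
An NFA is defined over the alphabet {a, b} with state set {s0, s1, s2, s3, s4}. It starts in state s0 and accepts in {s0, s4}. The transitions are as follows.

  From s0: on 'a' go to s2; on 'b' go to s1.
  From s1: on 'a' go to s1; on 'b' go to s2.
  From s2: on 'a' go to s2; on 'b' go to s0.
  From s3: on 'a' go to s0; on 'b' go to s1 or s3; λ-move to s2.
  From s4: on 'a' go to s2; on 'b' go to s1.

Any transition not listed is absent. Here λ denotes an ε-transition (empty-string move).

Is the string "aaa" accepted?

No

Start in {s0}.
Read 'a': {s0} → {s2}.
Read 'a': {s2} → {s2}.
Read 'a': {s2} → {s2}.
The final set {s2} contains no accepting state.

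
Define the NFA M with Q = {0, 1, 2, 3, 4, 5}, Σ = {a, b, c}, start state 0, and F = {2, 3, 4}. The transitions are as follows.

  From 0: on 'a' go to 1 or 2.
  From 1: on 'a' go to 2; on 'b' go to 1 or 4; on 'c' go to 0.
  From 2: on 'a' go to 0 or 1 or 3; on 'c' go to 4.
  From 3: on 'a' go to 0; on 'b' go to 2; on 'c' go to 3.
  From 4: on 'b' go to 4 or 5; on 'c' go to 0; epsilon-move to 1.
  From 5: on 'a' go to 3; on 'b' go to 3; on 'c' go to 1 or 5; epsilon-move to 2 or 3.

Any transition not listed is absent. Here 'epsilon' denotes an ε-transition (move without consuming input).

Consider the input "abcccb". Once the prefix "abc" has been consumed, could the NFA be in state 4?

Start in {0}.
Read 'a': 0→{1, 2}; now {1, 2}.
Read 'b': 1→{1, 4}, 2→∅; now {1, 4}.
Read 'c': 1→{0}, 4→{0}; now {0}.
State 4 is not in {0}.

No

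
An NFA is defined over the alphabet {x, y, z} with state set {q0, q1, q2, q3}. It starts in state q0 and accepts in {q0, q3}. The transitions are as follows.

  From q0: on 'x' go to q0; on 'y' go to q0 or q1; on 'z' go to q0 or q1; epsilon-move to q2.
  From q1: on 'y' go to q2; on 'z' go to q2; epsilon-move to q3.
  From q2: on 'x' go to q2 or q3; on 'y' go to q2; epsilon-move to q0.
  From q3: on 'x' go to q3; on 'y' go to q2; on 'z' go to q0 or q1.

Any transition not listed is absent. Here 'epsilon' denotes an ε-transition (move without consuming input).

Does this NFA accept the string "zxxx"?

Yes

Start: ε-closure({q0}) = {q0, q2}.
Read 'z': {q0, q2} → {q0, q1, q2, q3}.
Read 'x': {q0, q1, q2, q3} → {q0, q2, q3}.
Read 'x': {q0, q2, q3} → {q0, q2, q3}.
Read 'x': {q0, q2, q3} → {q0, q2, q3}.
The final set {q0, q2, q3} contains the accepting states q0, q3.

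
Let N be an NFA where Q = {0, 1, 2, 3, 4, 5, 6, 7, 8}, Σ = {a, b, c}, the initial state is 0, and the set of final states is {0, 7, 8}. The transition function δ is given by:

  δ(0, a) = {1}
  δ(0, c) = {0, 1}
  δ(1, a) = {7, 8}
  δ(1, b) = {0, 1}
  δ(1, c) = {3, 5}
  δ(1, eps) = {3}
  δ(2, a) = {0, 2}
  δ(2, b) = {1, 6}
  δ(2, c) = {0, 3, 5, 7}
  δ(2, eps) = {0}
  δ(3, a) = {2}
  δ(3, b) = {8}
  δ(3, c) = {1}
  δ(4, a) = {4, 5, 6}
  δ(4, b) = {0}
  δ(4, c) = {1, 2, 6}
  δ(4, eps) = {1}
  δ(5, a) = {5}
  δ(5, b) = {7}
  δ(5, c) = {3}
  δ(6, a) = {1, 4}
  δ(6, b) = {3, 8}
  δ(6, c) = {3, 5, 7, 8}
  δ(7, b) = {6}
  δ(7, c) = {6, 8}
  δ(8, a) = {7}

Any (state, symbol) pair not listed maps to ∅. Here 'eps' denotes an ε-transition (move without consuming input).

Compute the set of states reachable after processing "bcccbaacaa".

∅

Start in {0}.
Read 'b': 0→∅; now ∅.
The set is empty and remains empty for the remaining 9 symbols.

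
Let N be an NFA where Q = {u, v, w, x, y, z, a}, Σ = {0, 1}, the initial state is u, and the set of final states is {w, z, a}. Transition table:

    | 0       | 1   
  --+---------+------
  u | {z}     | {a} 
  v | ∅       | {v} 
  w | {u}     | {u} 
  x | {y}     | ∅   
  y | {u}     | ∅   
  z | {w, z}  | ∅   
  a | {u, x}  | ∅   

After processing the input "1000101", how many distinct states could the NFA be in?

Start in {u}.
Read '1': u→{a}; now {a}.
Read '0': a→{u, x}; now {u, x}.
Read '0': u→{z}, x→{y}; now {y, z}.
Read '0': y→{u}, z→{w, z}; now {u, w, z}.
Read '1': u→{a}, w→{u}, z→∅; now {u, a}.
Read '0': u→{z}, a→{u, x}; now {u, x, z}.
Read '1': u→{a}, x→∅, z→∅; now {a}.
That set has 1 state.

1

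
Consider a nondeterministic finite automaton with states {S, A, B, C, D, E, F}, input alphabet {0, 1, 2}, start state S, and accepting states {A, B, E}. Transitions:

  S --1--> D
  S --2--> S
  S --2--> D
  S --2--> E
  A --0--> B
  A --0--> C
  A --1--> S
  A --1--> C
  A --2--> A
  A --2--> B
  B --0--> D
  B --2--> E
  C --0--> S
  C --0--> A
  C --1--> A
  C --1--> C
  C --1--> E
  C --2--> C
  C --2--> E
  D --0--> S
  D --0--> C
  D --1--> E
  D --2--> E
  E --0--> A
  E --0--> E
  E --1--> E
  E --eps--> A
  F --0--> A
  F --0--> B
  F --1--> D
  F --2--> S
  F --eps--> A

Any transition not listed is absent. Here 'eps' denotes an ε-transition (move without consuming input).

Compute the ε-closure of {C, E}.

Begin with {C, E}.
ε-move E → A; add A.

{A, C, E}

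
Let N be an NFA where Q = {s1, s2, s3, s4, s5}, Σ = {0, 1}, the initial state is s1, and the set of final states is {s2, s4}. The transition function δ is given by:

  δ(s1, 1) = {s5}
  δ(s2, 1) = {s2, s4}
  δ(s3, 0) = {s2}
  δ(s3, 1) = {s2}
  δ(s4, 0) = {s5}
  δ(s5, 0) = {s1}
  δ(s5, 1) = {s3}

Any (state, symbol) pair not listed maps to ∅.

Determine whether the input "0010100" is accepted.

No

Start in {s1}.
Read '0': {s1} → ∅.
The set is empty and remains empty for the remaining 6 symbols.
The final set ∅ contains no accepting state.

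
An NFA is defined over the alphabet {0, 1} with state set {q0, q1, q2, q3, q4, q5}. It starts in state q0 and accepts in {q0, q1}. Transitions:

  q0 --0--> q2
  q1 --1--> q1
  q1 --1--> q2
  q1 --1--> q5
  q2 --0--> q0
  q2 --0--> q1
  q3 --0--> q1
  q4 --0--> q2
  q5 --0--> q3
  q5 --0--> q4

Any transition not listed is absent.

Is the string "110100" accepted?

No

Start in {q0}.
Read '1': q0→∅; now ∅.
The set is empty and remains empty for the remaining 5 symbols.
The final set ∅ contains no accepting state.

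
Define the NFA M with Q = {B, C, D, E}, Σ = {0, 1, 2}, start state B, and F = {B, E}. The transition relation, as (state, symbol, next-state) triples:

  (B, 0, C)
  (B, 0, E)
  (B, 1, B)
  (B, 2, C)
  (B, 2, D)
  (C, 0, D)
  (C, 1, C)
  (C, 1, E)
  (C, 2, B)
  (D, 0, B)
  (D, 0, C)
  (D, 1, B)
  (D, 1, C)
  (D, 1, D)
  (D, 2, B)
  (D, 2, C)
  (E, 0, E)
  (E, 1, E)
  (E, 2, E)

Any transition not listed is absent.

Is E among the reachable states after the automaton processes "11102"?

Yes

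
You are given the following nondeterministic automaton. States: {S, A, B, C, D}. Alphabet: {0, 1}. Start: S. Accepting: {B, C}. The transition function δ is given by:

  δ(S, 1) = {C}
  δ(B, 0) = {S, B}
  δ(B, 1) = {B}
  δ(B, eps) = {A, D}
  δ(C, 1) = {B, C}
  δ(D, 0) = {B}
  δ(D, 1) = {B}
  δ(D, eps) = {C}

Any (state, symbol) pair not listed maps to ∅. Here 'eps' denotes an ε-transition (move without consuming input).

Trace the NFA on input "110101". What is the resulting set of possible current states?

Start in {S}.
Read '1': S→{C}; now {C}.
Read '1': C→{B, C}; union {B, C}; ε-closure = {A, B, C, D}.
Read '0': A→∅, B→{S, B}, C→∅, D→{B}; union {S, B}; ε-closure = {S, A, B, C, D}.
Read '1': S→{C}, A→∅, B→{B}, C→{B, C}, D→{B}; union {B, C}; ε-closure = {A, B, C, D}.
Read '0': A→∅, B→{S, B}, C→∅, D→{B}; union {S, B}; ε-closure = {S, A, B, C, D}.
Read '1': S→{C}, A→∅, B→{B}, C→{B, C}, D→{B}; union {B, C}; ε-closure = {A, B, C, D}.

{A, B, C, D}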